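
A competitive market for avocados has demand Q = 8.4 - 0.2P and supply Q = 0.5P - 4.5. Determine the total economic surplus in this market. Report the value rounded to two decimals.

Rewriting demand in inverse form: P = 42 - 5Q.
Rewriting supply in inverse form: P = 9 + 2Q.
Setting demand equal to supply, 33 = 7Q, so Q* = 4.7143 and P* = 18.4286.
Total surplus is the full triangle between the curves from 0 to Q*: (1/2)(4.7143)(42 - 9) = 77.7857.

77.79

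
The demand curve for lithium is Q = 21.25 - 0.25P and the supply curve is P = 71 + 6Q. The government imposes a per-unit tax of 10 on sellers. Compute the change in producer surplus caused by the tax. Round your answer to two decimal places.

-5.40

Rewriting demand in inverse form: P = 85 - 4Q.
Without the tax, 85 - 4Q = 71 + 6Q so Q* = 1.4 and P* = 79.4.
With the tax, sellers need 10 more per unit: 85 - 4Q = 71 + 6Q + 10, so Q_t = 0.4. Buyers pay P_b = 83.4; sellers receive P_s = P_b - 10 = 73.4.
PS falls from (1/2)(1.4)(8.4) = 5.88 to (1/2)(0.4)(2.4) = 0.48, a change of -5.4.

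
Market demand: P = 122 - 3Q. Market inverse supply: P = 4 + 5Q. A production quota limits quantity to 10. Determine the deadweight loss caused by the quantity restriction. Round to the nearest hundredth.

Unrestricted equilibrium: Q* = (122 - 4)/(3 + 5) = 14.75.
At Q = 10 the demand price is 122 - 3(10) = 92 and the supply price is 4 + 5(10) = 54.
DWL = (1/2)(gap between curves at 10) x (Q* - 10) = (1/2)(38)(4.75) = 90.25.

90.25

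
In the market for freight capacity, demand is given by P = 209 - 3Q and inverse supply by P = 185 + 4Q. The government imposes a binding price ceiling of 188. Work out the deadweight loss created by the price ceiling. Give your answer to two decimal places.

25.11

Without the control, 209 - 3Q = 185 + 4Q so Q* = 3.4286 and P* = 198.7143.
At the ceiling price 188, quantity supplied is (188 - 185)/4 = 0.75; supply is the short side, so Q = 0.75 trades at P = 188.
At Q = 0.75 the demand price is 206.75 and the supply price is 188. Deadweight loss is the triangle between the curves from 0.75 to 3.4286: (1/2)(206.75 - 188)(3.4286 - 0.75) = 25.1116.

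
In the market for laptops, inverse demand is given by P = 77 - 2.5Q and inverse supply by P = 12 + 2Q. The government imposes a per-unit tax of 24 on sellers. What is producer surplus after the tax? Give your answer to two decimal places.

Without the tax, 77 - 2.5Q = 12 + 2Q so Q* = 14.4444 and P* = 40.8889.
With the tax, sellers need 24 more per unit: 77 - 2.5Q = 12 + 2Q + 24, so Q_t = 9.1111. Buyers pay P_b = 54.2222; sellers receive P_s = P_b - 24 = 30.2222.
Producer surplus is the triangle above supply below P_s: (1/2)(9.1111)(30.2222 - 12) = 83.0123.

83.01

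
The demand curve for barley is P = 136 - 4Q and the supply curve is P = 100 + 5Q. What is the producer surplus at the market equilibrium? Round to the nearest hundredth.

40.00

Set 136 - 4Q = 100 + 5Q, which gives 36 = 9Q, so Q* = 4 and P* = 136 - 4(4) = 120.
Producer surplus is the triangle above supply below P*: (1/2)(4)(120 - 100) = (1/2)(4)(20) = 40.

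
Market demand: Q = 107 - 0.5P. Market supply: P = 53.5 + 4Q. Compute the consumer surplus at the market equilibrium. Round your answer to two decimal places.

715.56

Rewriting demand in inverse form: P = 214 - 2Q.
Set 214 - 2Q = 53.5 + 4Q, which gives 160.5 = 6Q, so Q* = 26.75 and P* = 214 - 2(26.75) = 160.5.
CS is the area between the demand curve and P* from 0 to Q*: (1/2)(26.75)(53.5) = 715.5625.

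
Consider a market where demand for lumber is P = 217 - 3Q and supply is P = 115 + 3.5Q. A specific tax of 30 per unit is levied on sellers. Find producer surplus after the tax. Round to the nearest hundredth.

214.72

Without the tax, 217 - 3Q = 115 + 3.5Q so Q* = 15.6923 and P* = 169.9231.
A tax on sellers shifts supply up by 30: 217 - 3Q = 115 + 3.5Q + 30, so Q_t = 11.0769. Buyers pay P_b = 183.7692; sellers receive P_s = P_b - 30 = 153.7692.
Producer surplus is the triangle above supply below P_s: (1/2)(11.0769)(153.7692 - 115) = 214.7219.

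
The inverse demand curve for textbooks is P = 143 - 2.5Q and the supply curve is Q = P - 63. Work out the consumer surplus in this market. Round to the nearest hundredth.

653.06

Rewriting supply in inverse form: P = 63 + Q.
Equilibrium: 143 - 2.5Q = 63 + Q, so Q* = 22.8571 and P* = 85.8571.
The demand choke price is 143, so CS = (1/2)(Q*)(143 - P*) = (1/2)(22.8571)(57.1429) = 653.0612.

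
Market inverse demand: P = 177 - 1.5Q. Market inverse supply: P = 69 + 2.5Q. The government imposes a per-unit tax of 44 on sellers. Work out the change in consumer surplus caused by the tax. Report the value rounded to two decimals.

-354.75

Pre-tax equilibrium: 177 - 1.5Q = 69 + 2.5Q gives Q* = 27, P* = 136.5.
With the tax, sellers need 44 more per unit: 177 - 1.5Q = 69 + 2.5Q + 44, so Q_t = 16. Buyers pay P_b = 153; sellers receive P_s = P_b - 44 = 109.
CS falls from (1/2)(27)(40.5) = 546.75 to (1/2)(16)(24) = 192, a change of -354.75.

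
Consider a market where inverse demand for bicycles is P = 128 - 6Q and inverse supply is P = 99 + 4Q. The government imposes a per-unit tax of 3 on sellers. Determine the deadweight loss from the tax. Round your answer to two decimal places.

Without the tax, 128 - 6Q = 99 + 4Q so Q* = 2.9 and P* = 110.6.
A tax on sellers shifts supply up by 3: 128 - 6Q = 99 + 4Q + 3, so Q_t = 2.6. Buyers pay P_b = 112.4; sellers receive P_s = P_b - 3 = 109.4.
Deadweight loss is the triangle between the curves from Q_t to Q*: (1/2)(2.9 - 2.6)(3) = 0.45.

0.45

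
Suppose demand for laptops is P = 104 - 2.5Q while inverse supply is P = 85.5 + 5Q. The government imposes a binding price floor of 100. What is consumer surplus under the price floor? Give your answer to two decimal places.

3.20

Without the control, 104 - 2.5Q = 85.5 + 5Q so Q* = 2.4667 and P* = 97.8333.
At P = 100, buyers demand (104 - 100)/2.5 = 1.6 while sellers would supply more, so the quantity traded is 1.6 at price 100.
CS is the triangle under demand above 100: (1/2)(1.6)(104 - 100) = 3.2.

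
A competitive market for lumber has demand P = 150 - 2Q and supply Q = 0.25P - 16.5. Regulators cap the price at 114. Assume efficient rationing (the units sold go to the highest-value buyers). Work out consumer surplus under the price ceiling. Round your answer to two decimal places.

Rewriting supply in inverse form: P = 66 + 4Q.
Free-market equilibrium: 150 - 2Q = 66 + 4Q gives Q* = 14, P* = 122.
At P = 114, sellers supply (114 - 66)/4 = 12 while buyers want more, so the quantity traded is 12 at price 114.
The demand price at Q = 12 is 126. CS is the trapezoid between demand and 114 over [0, 12]: (1/2)[(150 - 114) + (126 - 114)](12) = 288.

288.00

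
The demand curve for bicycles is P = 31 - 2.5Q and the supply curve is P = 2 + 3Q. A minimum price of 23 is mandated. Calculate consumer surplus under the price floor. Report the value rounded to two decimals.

12.80

Free-market equilibrium: 31 - 2.5Q = 2 + 3Q gives Q* = 5.2727, P* = 17.8182.
At the floor price 23, quantity demanded is (31 - 23)/2.5 = 3.2; demand is the short side, so Q = 3.2 trades at P = 23.
CS is the triangle under demand above 23: (1/2)(3.2)(31 - 23) = 12.8.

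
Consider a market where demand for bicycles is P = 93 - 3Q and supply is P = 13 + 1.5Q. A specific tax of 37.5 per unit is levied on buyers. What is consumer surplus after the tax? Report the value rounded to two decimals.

133.80

Without the tax, 93 - 3Q = 13 + 1.5Q so Q* = 17.7778 and P* = 39.6667.
With the tax, buyers' net willingness to pay falls by 37.5: (93 - 37.5) - 3Q = 13 + 1.5Q, so Q_t = 9.4444. Buyers pay P_b = 64.6667; sellers receive P_s = P_b - 37.5 = 27.1667.
Consumer surplus is the triangle under demand above P_b: (1/2)(9.4444)(93 - 64.6667) = 133.7963.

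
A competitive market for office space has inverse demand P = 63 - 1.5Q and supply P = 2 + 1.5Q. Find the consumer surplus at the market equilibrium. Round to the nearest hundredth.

Set 63 - 1.5Q = 2 + 1.5Q, which gives 61 = 3Q, so Q* = 20.3333 and P* = 63 - 1.5(20.3333) = 32.5.
CS is the area between the demand curve and P* from 0 to Q*: (1/2)(20.3333)(30.5) = 310.0833.

310.08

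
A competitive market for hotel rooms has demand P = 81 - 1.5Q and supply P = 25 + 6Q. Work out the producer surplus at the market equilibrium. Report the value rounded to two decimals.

Equilibrium: 81 - 1.5Q = 25 + 6Q, so Q* = 7.4667 and P* = 69.8.
PS is the area between P* and the supply curve from 0 to Q*: (1/2)(7.4667)(44.8) = 167.2533.

167.25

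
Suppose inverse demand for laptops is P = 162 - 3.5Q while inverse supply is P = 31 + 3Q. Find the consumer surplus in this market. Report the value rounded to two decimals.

710.81

Set 162 - 3.5Q = 31 + 3Q, which gives 131 = 6.5Q, so Q* = 20.1538 and P* = 162 - 3.5(20.1538) = 91.4615.
Consumer surplus is the triangle under demand above P*: (1/2)(20.1538)(162 - 91.4615) = (1/2)(20.1538)(70.5385) = 710.8107.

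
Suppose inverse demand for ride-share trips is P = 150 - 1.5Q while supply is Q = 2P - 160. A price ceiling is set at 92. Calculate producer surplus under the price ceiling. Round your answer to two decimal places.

Rewriting supply in inverse form: P = 80 + 0.5Q.
Without the control, 150 - 1.5Q = 80 + 0.5Q so Q* = 35 and P* = 97.5.
At the ceiling price 92, quantity supplied is (92 - 80)/0.5 = 24; supply is the short side, so Q = 24 trades at P = 92.
PS is the triangle above supply below 92: (1/2)(24)(92 - 80) = 144.

144.00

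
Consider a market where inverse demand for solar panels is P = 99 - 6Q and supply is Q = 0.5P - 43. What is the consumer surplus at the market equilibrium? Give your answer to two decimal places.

Rewriting supply in inverse form: P = 86 + 2Q.
Equilibrium: 99 - 6Q = 86 + 2Q, so Q* = 1.625 and P* = 89.25.
The demand choke price is 99, so CS = (1/2)(Q*)(99 - P*) = (1/2)(1.625)(9.75) = 7.9219.

7.92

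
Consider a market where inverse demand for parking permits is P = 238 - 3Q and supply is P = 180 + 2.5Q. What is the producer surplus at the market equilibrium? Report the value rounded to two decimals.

Equilibrium: 238 - 3Q = 180 + 2.5Q, so Q* = 10.5455 and P* = 206.3636.
PS is the area between P* and the supply curve from 0 to Q*: (1/2)(10.5455)(26.3636) = 139.0083.

139.01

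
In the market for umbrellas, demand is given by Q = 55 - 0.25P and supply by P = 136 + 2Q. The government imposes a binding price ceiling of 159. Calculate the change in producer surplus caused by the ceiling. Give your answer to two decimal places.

-63.75

Rewriting demand in inverse form: P = 220 - 4Q.
Without the control, 220 - 4Q = 136 + 2Q so Q* = 14 and P* = 164.
At P = 159, sellers supply (159 - 136)/2 = 11.5 while buyers want more, so the quantity traded is 11.5 at price 159.
PS goes from (1/2)(14)(28) = 196 to 132.25 (computed as (159 - 136)(11.5) - (1/2)(2)(11.5)^2), a change of -63.75.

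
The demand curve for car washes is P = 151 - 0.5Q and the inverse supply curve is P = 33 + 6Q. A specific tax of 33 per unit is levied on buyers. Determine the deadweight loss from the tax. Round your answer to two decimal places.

Pre-tax equilibrium: 151 - 0.5Q = 33 + 6Q gives Q* = 18.1538, P* = 141.9231.
A tax on buyers shifts demand down by 33: (151 - 33) - 0.5Q = 33 + 6Q, so Q_t = 13.0769. Buyers pay P_b = 144.4615; sellers receive P_s = P_b - 33 = 111.4615.
The welfare triangle lost has base Q* - Q_t = 5.0769 and height t = 33, so DWL = (1/2)(5.0769)(33) = 83.7692.

83.77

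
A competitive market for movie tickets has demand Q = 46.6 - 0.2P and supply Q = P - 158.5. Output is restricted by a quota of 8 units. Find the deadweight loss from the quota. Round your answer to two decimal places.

Rewriting demand in inverse form: P = 233 - 5Q.
Rewriting supply in inverse form: P = 158.5 + Q.
Unrestricted equilibrium: Q* = (233 - 158.5)/(5 + 1) = 12.4167.
At Q = 8 the demand price is 233 - 5(8) = 193 and the supply price is 158.5 + (8) = 166.5.
DWL = (1/2)(gap between curves at 8) x (Q* - 8) = (1/2)(26.5)(4.4167) = 58.5208.

58.52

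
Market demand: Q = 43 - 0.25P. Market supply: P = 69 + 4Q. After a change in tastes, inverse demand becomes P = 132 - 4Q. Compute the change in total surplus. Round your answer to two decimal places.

Rewriting demand in inverse form: P = 172 - 4Q.
Initial equilibrium: Q_0 = 12.875, P_0 = 120.5; CS_0 = (1/2)(12.875)(51.5) = 331.5312, PS_0 = (1/2)(12.875)(51.5) = 331.5312.
New equilibrium: 132 - 4Q = 69 + 4Q gives Q_1 = 7.875, P_1 = 100.5; CS_1 = 124.0312, PS_1 = 124.0312.
Change in total surplus = (124.0312 + 124.0312) - (331.5312 + 331.5312) = -415.

-415.00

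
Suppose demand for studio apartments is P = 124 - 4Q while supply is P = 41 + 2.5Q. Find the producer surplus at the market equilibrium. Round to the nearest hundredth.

Equilibrium: 124 - 4Q = 41 + 2.5Q, so Q* = 12.7692 and P* = 72.9231.
Producer surplus is the triangle above supply below P*: (1/2)(12.7692)(72.9231 - 41) = (1/2)(12.7692)(31.9231) = 203.8166.

203.82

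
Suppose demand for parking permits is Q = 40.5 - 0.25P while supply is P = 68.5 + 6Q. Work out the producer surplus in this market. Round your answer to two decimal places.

Rewriting demand in inverse form: P = 162 - 4Q.
Set 162 - 4Q = 68.5 + 6Q, which gives 93.5 = 10Q, so Q* = 9.35 and P* = 162 - 4(9.35) = 124.6.
Producer surplus is the triangle above supply below P*: (1/2)(9.35)(124.6 - 68.5) = (1/2)(9.35)(56.1) = 262.2675.

262.27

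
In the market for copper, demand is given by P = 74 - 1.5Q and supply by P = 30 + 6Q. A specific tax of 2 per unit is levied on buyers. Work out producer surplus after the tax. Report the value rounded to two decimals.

Without the tax, 74 - 1.5Q = 30 + 6Q so Q* = 5.8667 and P* = 65.2.
A tax on buyers shifts demand down by 2: (74 - 2) - 1.5Q = 30 + 6Q, so Q_t = 5.6. Buyers pay P_b = 65.6; sellers receive P_s = P_b - 2 = 63.6.
Producer surplus is the triangle above supply below P_s: (1/2)(5.6)(63.6 - 30) = 94.08.

94.08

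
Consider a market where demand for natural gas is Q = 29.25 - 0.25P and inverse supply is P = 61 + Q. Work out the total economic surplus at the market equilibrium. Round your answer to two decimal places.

Rewriting demand in inverse form: P = 117 - 4Q.
Setting demand equal to supply, 56 = 5Q, so Q* = 11.2 and P* = 72.2.
CS = (1/2)(11.2)(44.8) = 250.88 and PS = (1/2)(11.2)(11.2) = 62.72, so total surplus = 313.6.

313.60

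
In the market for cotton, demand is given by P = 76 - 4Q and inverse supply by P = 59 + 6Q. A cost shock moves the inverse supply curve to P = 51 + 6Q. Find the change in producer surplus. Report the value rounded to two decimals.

10.08

Initial equilibrium: Q_0 = 1.7, P_0 = 69.2; CS_0 = (1/2)(1.7)(6.8) = 5.78, PS_0 = (1/2)(1.7)(10.2) = 8.67.
New equilibrium: 76 - 4Q = 51 + 6Q gives Q_1 = 2.5, P_1 = 66; CS_1 = 12.5, PS_1 = 18.75.
Change in producer surplus = 18.75 - 8.67 = 10.08.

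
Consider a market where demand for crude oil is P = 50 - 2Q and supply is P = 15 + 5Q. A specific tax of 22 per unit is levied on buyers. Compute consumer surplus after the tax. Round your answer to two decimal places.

3.45

Pre-tax equilibrium: 50 - 2Q = 15 + 5Q gives Q* = 5, P* = 40.
A tax on buyers shifts demand down by 22: (50 - 22) - 2Q = 15 + 5Q, so Q_t = 1.8571. Buyers pay P_b = 46.2857; sellers receive P_s = P_b - 22 = 24.2857.
CS = (1/2)(Q_t)(50 - P_b) = (1/2)(1.8571)(3.7143) = 3.449.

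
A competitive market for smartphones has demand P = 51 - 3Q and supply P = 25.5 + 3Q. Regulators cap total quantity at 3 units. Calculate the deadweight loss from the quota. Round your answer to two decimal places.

4.69

Without the quota, 51 - 3Q = 25.5 + 3Q gives Q* = 4.25.
At Q = 3 the demand price is 51 - 3(3) = 42 and the supply price is 25.5 + 3(3) = 34.5.
Deadweight loss is the triangle between the curves from 3 to 4.25: (1/2)(42 - 34.5)(4.25 - 3) = 4.6875.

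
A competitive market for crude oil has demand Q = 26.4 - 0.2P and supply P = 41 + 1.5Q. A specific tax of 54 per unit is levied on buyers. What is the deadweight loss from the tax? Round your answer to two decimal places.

Rewriting demand in inverse form: P = 132 - 5Q.
Without the tax, 132 - 5Q = 41 + 1.5Q so Q* = 14 and P* = 62.
With the tax, buyers' net willingness to pay falls by 54: (132 - 54) - 5Q = 41 + 1.5Q, so Q_t = 5.6923. Buyers pay P_b = 103.5385; sellers receive P_s = P_b - 54 = 49.5385.
The welfare triangle lost has base Q* - Q_t = 8.3077 and height t = 54, so DWL = (1/2)(8.3077)(54) = 224.3077.

224.31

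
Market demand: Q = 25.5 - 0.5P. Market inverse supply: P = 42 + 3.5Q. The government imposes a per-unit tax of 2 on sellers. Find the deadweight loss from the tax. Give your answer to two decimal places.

0.36

Rewriting demand in inverse form: P = 51 - 2Q.
Without the tax, 51 - 2Q = 42 + 3.5Q so Q* = 1.6364 and P* = 47.7273.
A tax on sellers shifts supply up by 2: 51 - 2Q = 42 + 3.5Q + 2, so Q_t = 1.2727. Buyers pay P_b = 48.4545; sellers receive P_s = P_b - 2 = 46.4545.
Deadweight loss is the triangle between the curves from Q_t to Q*: (1/2)(1.6364 - 1.2727)(2) = 0.3636.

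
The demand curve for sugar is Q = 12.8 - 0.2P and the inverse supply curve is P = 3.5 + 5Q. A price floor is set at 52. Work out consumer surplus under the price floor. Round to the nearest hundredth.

14.40

Rewriting demand in inverse form: P = 64 - 5Q.
Without the control, 64 - 5Q = 3.5 + 5Q so Q* = 6.05 and P* = 33.75.
At the floor price 52, quantity demanded is (64 - 52)/5 = 2.4; demand is the short side, so Q = 2.4 trades at P = 52.
CS is the triangle under demand above 52: (1/2)(2.4)(64 - 52) = 14.4.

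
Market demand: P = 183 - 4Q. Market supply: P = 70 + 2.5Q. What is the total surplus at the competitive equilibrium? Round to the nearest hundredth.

Set 183 - 4Q = 70 + 2.5Q, which gives 113 = 6.5Q, so Q* = 17.3846 and P* = 183 - 4(17.3846) = 113.4615.
CS = (1/2)(17.3846)(69.5385) = 604.4497 and PS = (1/2)(17.3846)(43.4615) = 377.7811, so total surplus = 982.2308.

982.23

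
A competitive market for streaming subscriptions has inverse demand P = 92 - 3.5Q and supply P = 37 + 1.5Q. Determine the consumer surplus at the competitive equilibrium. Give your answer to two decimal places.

Equilibrium: 92 - 3.5Q = 37 + 1.5Q, so Q* = 11 and P* = 53.5.
The demand choke price is 92, so CS = (1/2)(Q*)(92 - P*) = (1/2)(11)(38.5) = 211.75.

211.75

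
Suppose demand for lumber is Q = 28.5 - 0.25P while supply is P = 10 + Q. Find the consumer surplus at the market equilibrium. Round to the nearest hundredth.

865.28

Rewriting demand in inverse form: P = 114 - 4Q.
Equilibrium: 114 - 4Q = 10 + Q, so Q* = 20.8 and P* = 30.8.
CS is the area between the demand curve and P* from 0 to Q*: (1/2)(20.8)(83.2) = 865.28.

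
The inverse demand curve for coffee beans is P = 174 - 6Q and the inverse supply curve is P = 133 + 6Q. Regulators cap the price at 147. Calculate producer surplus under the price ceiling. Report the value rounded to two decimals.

Without the control, 174 - 6Q = 133 + 6Q so Q* = 3.4167 and P* = 153.5.
At P = 147, sellers supply (147 - 133)/6 = 2.3333 while buyers want more, so the quantity traded is 2.3333 at price 147.
PS is the triangle above supply below 147: (1/2)(2.3333)(147 - 133) = 16.3333.

16.33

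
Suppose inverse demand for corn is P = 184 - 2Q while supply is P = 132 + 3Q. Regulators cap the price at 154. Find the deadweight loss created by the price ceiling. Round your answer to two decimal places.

Without the control, 184 - 2Q = 132 + 3Q so Q* = 10.4 and P* = 163.2.
At P = 154, sellers supply (154 - 132)/3 = 7.3333 while buyers want more, so the quantity traded is 7.3333 at price 154.
At Q = 7.3333 the demand price is 169.3333 and the supply price is 154. Deadweight loss is the triangle between the curves from 7.3333 to 10.4: (1/2)(169.3333 - 154)(10.4 - 7.3333) = 23.5111.

23.51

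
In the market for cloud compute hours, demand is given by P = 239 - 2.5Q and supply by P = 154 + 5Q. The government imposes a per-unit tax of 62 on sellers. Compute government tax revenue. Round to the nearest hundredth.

190.13

Pre-tax equilibrium: 239 - 2.5Q = 154 + 5Q gives Q* = 11.3333, P* = 210.6667.
A tax on sellers shifts supply up by 62: 239 - 2.5Q = 154 + 5Q + 62, so Q_t = 3.0667. Buyers pay P_b = 231.3333; sellers receive P_s = P_b - 62 = 169.3333.
Tax revenue = t x Q_t = 62 x 3.0667 = 190.1333.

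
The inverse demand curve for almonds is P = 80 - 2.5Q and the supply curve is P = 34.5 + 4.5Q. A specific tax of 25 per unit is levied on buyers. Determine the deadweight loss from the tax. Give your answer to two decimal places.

44.64

Without the tax, 80 - 2.5Q = 34.5 + 4.5Q so Q* = 6.5 and P* = 63.75.
A tax on buyers shifts demand down by 25: (80 - 25) - 2.5Q = 34.5 + 4.5Q, so Q_t = 2.9286. Buyers pay P_b = 72.6786; sellers receive P_s = P_b - 25 = 47.6786.
Deadweight loss is the triangle between the curves from Q_t to Q*: (1/2)(6.5 - 2.9286)(25) = 44.6429.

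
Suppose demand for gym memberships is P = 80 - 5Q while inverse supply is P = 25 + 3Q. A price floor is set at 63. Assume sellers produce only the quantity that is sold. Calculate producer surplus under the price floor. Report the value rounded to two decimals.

Free-market equilibrium: 80 - 5Q = 25 + 3Q gives Q* = 6.875, P* = 45.625.
At P = 63, buyers demand (80 - 63)/5 = 3.4 while sellers would supply more, so the quantity traded is 3.4 at price 63.
The supply price at Q = 3.4 is 35.2. PS is the trapezoid between 63 and supply over [0, 3.4]: (1/2)[(63 - 25) + (63 - 35.2)](3.4) = 111.86.

111.86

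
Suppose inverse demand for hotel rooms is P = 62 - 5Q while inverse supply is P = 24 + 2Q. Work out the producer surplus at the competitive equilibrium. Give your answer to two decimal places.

Equilibrium: 62 - 5Q = 24 + 2Q, so Q* = 5.4286 and P* = 34.8571.
PS is the area between P* and the supply curve from 0 to Q*: (1/2)(5.4286)(10.8571) = 29.4694.

29.47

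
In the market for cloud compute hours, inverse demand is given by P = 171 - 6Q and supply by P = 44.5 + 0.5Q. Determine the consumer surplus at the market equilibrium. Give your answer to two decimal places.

1136.25

Setting demand equal to supply, 126.5 = 6.5Q, so Q* = 19.4615 and P* = 54.2308.
The demand choke price is 171, so CS = (1/2)(Q*)(171 - P*) = (1/2)(19.4615)(116.7692) = 1136.2544.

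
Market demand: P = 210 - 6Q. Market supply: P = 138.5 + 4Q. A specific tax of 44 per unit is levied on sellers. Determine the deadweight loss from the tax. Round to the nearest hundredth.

Pre-tax equilibrium: 210 - 6Q = 138.5 + 4Q gives Q* = 7.15, P* = 167.1.
With the tax, sellers need 44 more per unit: 210 - 6Q = 138.5 + 4Q + 44, so Q_t = 2.75. Buyers pay P_b = 193.5; sellers receive P_s = P_b - 44 = 149.5.
Deadweight loss is the triangle between the curves from Q_t to Q*: (1/2)(7.15 - 2.75)(44) = 96.8.

96.80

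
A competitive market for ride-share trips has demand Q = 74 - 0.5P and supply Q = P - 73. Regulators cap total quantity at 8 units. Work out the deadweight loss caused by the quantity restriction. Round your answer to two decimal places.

433.50

Rewriting demand in inverse form: P = 148 - 2Q.
Rewriting supply in inverse form: P = 73 + Q.
Without the quota, 148 - 2Q = 73 + Q gives Q* = 25.
At Q = 8 the demand price is 148 - 2(8) = 132 and the supply price is 73 + (8) = 81.
Deadweight loss is the triangle between the curves from 8 to 25: (1/2)(132 - 81)(25 - 8) = 433.5.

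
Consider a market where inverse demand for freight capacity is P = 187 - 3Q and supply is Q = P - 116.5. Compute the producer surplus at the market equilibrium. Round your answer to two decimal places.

155.32

Rewriting supply in inverse form: P = 116.5 + Q.
Setting demand equal to supply, 70.5 = 4Q, so Q* = 17.625 and P* = 134.125.
Producer surplus is the triangle above supply below P*: (1/2)(17.625)(134.125 - 116.5) = (1/2)(17.625)(17.625) = 155.3203.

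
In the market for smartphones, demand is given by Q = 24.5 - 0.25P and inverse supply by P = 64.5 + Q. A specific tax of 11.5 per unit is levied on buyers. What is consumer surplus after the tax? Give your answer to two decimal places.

Rewriting demand in inverse form: P = 98 - 4Q.
Without the tax, 98 - 4Q = 64.5 + Q so Q* = 6.7 and P* = 71.2.
With the tax, buyers' net willingness to pay falls by 11.5: (98 - 11.5) - 4Q = 64.5 + Q, so Q_t = 4.4. Buyers pay P_b = 80.4; sellers receive P_s = P_b - 11.5 = 68.9.
CS = (1/2)(Q_t)(98 - P_b) = (1/2)(4.4)(17.6) = 38.72.

38.72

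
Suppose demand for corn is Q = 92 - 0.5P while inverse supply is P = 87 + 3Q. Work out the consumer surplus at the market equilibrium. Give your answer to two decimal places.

Rewriting demand in inverse form: P = 184 - 2Q.
Setting demand equal to supply, 97 = 5Q, so Q* = 19.4 and P* = 145.2.
CS is the area between the demand curve and P* from 0 to Q*: (1/2)(19.4)(38.8) = 376.36.

376.36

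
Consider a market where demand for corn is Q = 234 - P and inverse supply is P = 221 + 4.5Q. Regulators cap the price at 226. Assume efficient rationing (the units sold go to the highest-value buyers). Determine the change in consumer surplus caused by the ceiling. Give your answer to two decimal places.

Rewriting demand in inverse form: P = 234 - Q.
Free-market equilibrium: 234 - Q = 221 + 4.5Q gives Q* = 2.3636, P* = 231.6364.
At the ceiling price 226, quantity supplied is (226 - 221)/4.5 = 1.1111; supply is the short side, so Q = 1.1111 trades at P = 226.
CS goes from (1/2)(2.3636)(2.3636) = 2.7934 to 8.2716 (computed as (234 - 226)(1.1111) - (1/2)(1)(1.1111)^2), a change of 5.4782.

5.48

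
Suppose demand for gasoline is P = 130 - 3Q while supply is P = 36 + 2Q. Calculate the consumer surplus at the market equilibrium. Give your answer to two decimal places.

Setting demand equal to supply, 94 = 5Q, so Q* = 18.8 and P* = 73.6.
CS is the area between the demand curve and P* from 0 to Q*: (1/2)(18.8)(56.4) = 530.16.

530.16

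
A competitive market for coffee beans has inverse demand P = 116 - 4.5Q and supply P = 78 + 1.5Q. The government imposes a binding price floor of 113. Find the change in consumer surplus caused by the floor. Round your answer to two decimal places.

-89.25

Without the control, 116 - 4.5Q = 78 + 1.5Q so Q* = 6.3333 and P* = 87.5.
At P = 113, buyers demand (116 - 113)/4.5 = 0.6667 while sellers would supply more, so the quantity traded is 0.6667 at price 113.
CS goes from (1/2)(6.3333)(28.5) = 90.25 to 1 (computed as (116 - 113)(0.6667) - (1/2)(4.5)(0.6667)^2), a change of -89.25.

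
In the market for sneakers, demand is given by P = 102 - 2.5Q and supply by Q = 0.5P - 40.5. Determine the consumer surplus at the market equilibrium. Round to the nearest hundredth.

27.22

Rewriting supply in inverse form: P = 81 + 2Q.
Equilibrium: 102 - 2.5Q = 81 + 2Q, so Q* = 4.6667 and P* = 90.3333.
Consumer surplus is the triangle under demand above P*: (1/2)(4.6667)(102 - 90.3333) = (1/2)(4.6667)(11.6667) = 27.2222.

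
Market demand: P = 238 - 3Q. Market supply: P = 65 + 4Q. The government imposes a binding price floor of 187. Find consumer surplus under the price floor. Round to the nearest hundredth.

Without the control, 238 - 3Q = 65 + 4Q so Q* = 24.7143 and P* = 163.8571.
At P = 187, buyers demand (238 - 187)/3 = 17 while sellers would supply more, so the quantity traded is 17 at price 187.
CS is the triangle under demand above 187: (1/2)(17)(238 - 187) = 433.5.

433.50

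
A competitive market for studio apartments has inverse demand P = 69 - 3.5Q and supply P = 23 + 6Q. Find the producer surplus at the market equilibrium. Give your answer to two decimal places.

70.34

Setting demand equal to supply, 46 = 9.5Q, so Q* = 4.8421 and P* = 52.0526.
PS is the area between P* and the supply curve from 0 to Q*: (1/2)(4.8421)(29.0526) = 70.338.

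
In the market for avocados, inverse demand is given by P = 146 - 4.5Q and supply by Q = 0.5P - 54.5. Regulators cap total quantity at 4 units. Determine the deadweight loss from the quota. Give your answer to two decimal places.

Rewriting supply in inverse form: P = 109 + 2Q.
Without the quota, 146 - 4.5Q = 109 + 2Q gives Q* = 5.6923.
At Q = 4 the demand price is 146 - 4.5(4) = 128 and the supply price is 109 + 2(4) = 117.
DWL = (1/2)(gap between curves at 4) x (Q* - 4) = (1/2)(11)(1.6923) = 9.3077.

9.31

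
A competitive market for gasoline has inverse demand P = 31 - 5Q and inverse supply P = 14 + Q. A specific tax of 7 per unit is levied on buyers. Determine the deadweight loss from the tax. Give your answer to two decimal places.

4.08

Without the tax, 31 - 5Q = 14 + Q so Q* = 2.8333 and P* = 16.8333.
A tax on buyers shifts demand down by 7: (31 - 7) - 5Q = 14 + Q, so Q_t = 1.6667. Buyers pay P_b = 22.6667; sellers receive P_s = P_b - 7 = 15.6667.
Deadweight loss is the triangle between the curves from Q_t to Q*: (1/2)(2.8333 - 1.6667)(7) = 4.0833.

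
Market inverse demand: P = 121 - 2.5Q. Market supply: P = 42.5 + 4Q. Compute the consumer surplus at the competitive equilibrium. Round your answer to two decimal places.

182.32

Setting demand equal to supply, 78.5 = 6.5Q, so Q* = 12.0769 and P* = 90.8077.
Consumer surplus is the triangle under demand above P*: (1/2)(12.0769)(121 - 90.8077) = (1/2)(12.0769)(30.1923) = 182.3151.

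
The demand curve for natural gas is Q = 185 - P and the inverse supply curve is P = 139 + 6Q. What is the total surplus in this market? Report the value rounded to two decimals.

Rewriting demand in inverse form: P = 185 - Q.
Setting demand equal to supply, 46 = 7Q, so Q* = 6.5714 and P* = 178.4286.
Total surplus is the full triangle between the curves from 0 to Q*: (1/2)(6.5714)(185 - 139) = 151.1429.

151.14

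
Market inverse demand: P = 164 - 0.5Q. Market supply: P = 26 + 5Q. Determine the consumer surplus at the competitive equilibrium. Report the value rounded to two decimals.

157.39

Setting demand equal to supply, 138 = 5.5Q, so Q* = 25.0909 and P* = 151.4545.
The demand choke price is 164, so CS = (1/2)(Q*)(164 - P*) = (1/2)(25.0909)(12.5455) = 157.3884.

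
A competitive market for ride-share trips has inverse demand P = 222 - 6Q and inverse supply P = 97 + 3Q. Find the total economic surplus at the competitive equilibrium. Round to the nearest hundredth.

868.06

Set 222 - 6Q = 97 + 3Q, which gives 125 = 9Q, so Q* = 13.8889 and P* = 222 - 6(13.8889) = 138.6667.
CS = (1/2)(13.8889)(83.3333) = 578.7037 and PS = (1/2)(13.8889)(41.6667) = 289.3519, so total surplus = 868.0556.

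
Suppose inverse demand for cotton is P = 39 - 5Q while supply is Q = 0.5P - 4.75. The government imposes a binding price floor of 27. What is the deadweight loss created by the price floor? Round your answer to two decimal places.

Rewriting supply in inverse form: P = 9.5 + 2Q.
Free-market equilibrium: 39 - 5Q = 9.5 + 2Q gives Q* = 4.2143, P* = 17.9286.
At the floor price 27, quantity demanded is (39 - 27)/5 = 2.4; demand is the short side, so Q = 2.4 trades at P = 27.
At Q = 2.4 the demand price is 27 and the supply price is 14.3. Deadweight loss is the triangle between the curves from 2.4 to 4.2143: (1/2)(27 - 14.3)(4.2143 - 2.4) = 11.5207.

11.52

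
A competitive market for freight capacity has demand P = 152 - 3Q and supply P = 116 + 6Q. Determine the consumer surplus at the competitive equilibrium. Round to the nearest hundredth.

24.00

Setting demand equal to supply, 36 = 9Q, so Q* = 4 and P* = 140.
CS is the area between the demand curve and P* from 0 to Q*: (1/2)(4)(12) = 24.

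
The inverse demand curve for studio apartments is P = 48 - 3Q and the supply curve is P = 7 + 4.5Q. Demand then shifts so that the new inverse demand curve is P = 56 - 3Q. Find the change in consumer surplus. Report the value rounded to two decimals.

19.20

Initial equilibrium: Q_0 = 5.4667, P_0 = 31.6; CS_0 = (1/2)(5.4667)(16.4) = 44.8267, PS_0 = (1/2)(5.4667)(24.6) = 67.24.
New equilibrium: 56 - 3Q = 7 + 4.5Q gives Q_1 = 6.5333, P_1 = 36.4; CS_1 = 64.0267, PS_1 = 96.04.
Change in consumer surplus = 64.0267 - 44.8267 = 19.2.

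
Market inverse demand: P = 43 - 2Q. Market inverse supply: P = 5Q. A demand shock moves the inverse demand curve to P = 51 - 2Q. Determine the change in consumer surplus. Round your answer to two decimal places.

15.35

Initial equilibrium: Q_0 = 6.1429, P_0 = 30.7143; CS_0 = (1/2)(6.1429)(12.2857) = 37.7347, PS_0 = (1/2)(6.1429)(30.7143) = 94.3367.
New equilibrium: 51 - 2Q = 5Q gives Q_1 = 7.2857, P_1 = 36.4286; CS_1 = 53.0816, PS_1 = 132.7041.
Change in consumer surplus = 53.0816 - 37.7347 = 15.3469.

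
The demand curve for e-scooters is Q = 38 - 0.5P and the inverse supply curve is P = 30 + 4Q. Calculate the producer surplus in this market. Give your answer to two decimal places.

Rewriting demand in inverse form: P = 76 - 2Q.
Set 76 - 2Q = 30 + 4Q, which gives 46 = 6Q, so Q* = 7.6667 and P* = 76 - 2(7.6667) = 60.6667.
PS is the area between P* and the supply curve from 0 to Q*: (1/2)(7.6667)(30.6667) = 117.5556.

117.56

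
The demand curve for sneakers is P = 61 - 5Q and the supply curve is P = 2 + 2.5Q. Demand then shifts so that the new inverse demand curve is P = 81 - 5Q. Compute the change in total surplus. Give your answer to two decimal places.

Initial equilibrium: Q_0 = 7.8667, P_0 = 21.6667; CS_0 = (1/2)(7.8667)(39.3333) = 154.7111, PS_0 = (1/2)(7.8667)(19.6667) = 77.3556.
New equilibrium: 81 - 5Q = 2 + 2.5Q gives Q_1 = 10.5333, P_1 = 28.3333; CS_1 = 277.3778, PS_1 = 138.6889.
Change in total surplus = (277.3778 + 138.6889) - (154.7111 + 77.3556) = 184.

184.00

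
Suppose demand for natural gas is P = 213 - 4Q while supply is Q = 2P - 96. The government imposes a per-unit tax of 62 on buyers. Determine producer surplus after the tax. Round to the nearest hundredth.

Rewriting supply in inverse form: P = 48 + 0.5Q.
Pre-tax equilibrium: 213 - 4Q = 48 + 0.5Q gives Q* = 36.6667, P* = 66.3333.
With the tax, buyers' net willingness to pay falls by 62: (213 - 62) - 4Q = 48 + 0.5Q, so Q_t = 22.8889. Buyers pay P_b = 121.4444; sellers receive P_s = P_b - 62 = 59.4444.
Producer surplus is the triangle above supply below P_s: (1/2)(22.8889)(59.4444 - 48) = 130.9753.

130.98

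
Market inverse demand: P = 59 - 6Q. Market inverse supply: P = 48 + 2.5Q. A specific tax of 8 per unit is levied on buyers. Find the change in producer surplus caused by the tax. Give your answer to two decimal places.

-1.94

Without the tax, 59 - 6Q = 48 + 2.5Q so Q* = 1.2941 and P* = 51.2353.
A tax on buyers shifts demand down by 8: (59 - 8) - 6Q = 48 + 2.5Q, so Q_t = 0.3529. Buyers pay P_b = 56.8824; sellers receive P_s = P_b - 8 = 48.8824.
PS falls from (1/2)(1.2941)(3.2353) = 2.0934 to (1/2)(0.3529)(0.8824) = 0.1557, a change of -1.9377.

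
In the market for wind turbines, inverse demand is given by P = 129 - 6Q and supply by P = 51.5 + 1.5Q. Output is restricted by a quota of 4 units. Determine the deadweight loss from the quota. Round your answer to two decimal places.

Without the quota, 129 - 6Q = 51.5 + 1.5Q gives Q* = 10.3333.
At Q = 4 the demand price is 129 - 6(4) = 105 and the supply price is 51.5 + 1.5(4) = 57.5.
Deadweight loss is the triangle between the curves from 4 to 10.3333: (1/2)(105 - 57.5)(10.3333 - 4) = 150.4167.

150.42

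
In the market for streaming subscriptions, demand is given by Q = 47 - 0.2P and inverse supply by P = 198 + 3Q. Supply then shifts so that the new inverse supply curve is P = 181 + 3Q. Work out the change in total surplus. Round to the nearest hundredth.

Rewriting demand in inverse form: P = 235 - 5Q.
Initial equilibrium: Q_0 = 4.625, P_0 = 211.875; CS_0 = (1/2)(4.625)(23.125) = 53.4766, PS_0 = (1/2)(4.625)(13.875) = 32.0859.
New equilibrium: 235 - 5Q = 181 + 3Q gives Q_1 = 6.75, P_1 = 201.25; CS_1 = 113.9062, PS_1 = 68.3438.
Change in total surplus = (113.9062 + 68.3438) - (53.4766 + 32.0859) = 96.6875.

96.69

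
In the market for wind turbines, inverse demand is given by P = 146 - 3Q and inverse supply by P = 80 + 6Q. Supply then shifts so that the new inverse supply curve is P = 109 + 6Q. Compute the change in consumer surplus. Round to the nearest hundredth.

-55.31

Initial equilibrium: Q_0 = 7.3333, P_0 = 124; CS_0 = (1/2)(7.3333)(22) = 80.6667, PS_0 = (1/2)(7.3333)(44) = 161.3333.
New equilibrium: 146 - 3Q = 109 + 6Q gives Q_1 = 4.1111, P_1 = 133.6667; CS_1 = 25.3519, PS_1 = 50.7037.
Change in consumer surplus = 25.3519 - 80.6667 = -55.3148.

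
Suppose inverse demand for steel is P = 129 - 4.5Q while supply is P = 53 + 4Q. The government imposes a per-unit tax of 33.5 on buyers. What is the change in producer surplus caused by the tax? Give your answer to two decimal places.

Pre-tax equilibrium: 129 - 4.5Q = 53 + 4Q gives Q* = 8.9412, P* = 88.7647.
A tax on buyers shifts demand down by 33.5: (129 - 33.5) - 4.5Q = 53 + 4Q, so Q_t = 5. Buyers pay P_b = 106.5; sellers receive P_s = P_b - 33.5 = 73.
PS falls from (1/2)(8.9412)(35.7647) = 159.8893 to (1/2)(5)(20) = 50, a change of -109.8893.

-109.89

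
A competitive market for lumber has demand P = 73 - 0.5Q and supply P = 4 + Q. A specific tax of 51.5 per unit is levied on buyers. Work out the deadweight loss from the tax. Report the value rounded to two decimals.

Without the tax, 73 - 0.5Q = 4 + Q so Q* = 46 and P* = 50.
With the tax, buyers' net willingness to pay falls by 51.5: (73 - 51.5) - 0.5Q = 4 + Q, so Q_t = 11.6667. Buyers pay P_b = 67.1667; sellers receive P_s = P_b - 51.5 = 15.6667.
The welfare triangle lost has base Q* - Q_t = 34.3333 and height t = 51.5, so DWL = (1/2)(34.3333)(51.5) = 884.0833.

884.08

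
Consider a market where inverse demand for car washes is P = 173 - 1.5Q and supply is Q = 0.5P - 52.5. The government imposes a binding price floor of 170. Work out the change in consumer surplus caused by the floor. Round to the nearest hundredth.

Rewriting supply in inverse form: P = 105 + 2Q.
Without the control, 173 - 1.5Q = 105 + 2Q so Q* = 19.4286 and P* = 143.8571.
At the floor price 170, quantity demanded is (173 - 170)/1.5 = 2; demand is the short side, so Q = 2 trades at P = 170.
CS goes from (1/2)(19.4286)(29.1429) = 283.102 to 3 (computed as (173 - 170)(2) - (1/2)(1.5)(2)^2), a change of -280.102.

-280.10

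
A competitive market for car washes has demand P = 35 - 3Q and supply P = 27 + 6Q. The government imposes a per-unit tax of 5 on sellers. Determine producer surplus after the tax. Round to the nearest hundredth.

Without the tax, 35 - 3Q = 27 + 6Q so Q* = 0.8889 and P* = 32.3333.
A tax on sellers shifts supply up by 5: 35 - 3Q = 27 + 6Q + 5, so Q_t = 0.3333. Buyers pay P_b = 34; sellers receive P_s = P_b - 5 = 29.
PS = (1/2)(Q_t)(P_s - 27) = (1/2)(0.3333)(2) = 0.3333.

0.33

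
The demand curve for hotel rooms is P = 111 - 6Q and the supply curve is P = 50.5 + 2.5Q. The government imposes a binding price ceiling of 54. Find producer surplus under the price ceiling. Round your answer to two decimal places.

Free-market equilibrium: 111 - 6Q = 50.5 + 2.5Q gives Q* = 7.1176, P* = 68.2941.
At the ceiling price 54, quantity supplied is (54 - 50.5)/2.5 = 1.4; supply is the short side, so Q = 1.4 trades at P = 54.
PS is the triangle above supply below 54: (1/2)(1.4)(54 - 50.5) = 2.45.

2.45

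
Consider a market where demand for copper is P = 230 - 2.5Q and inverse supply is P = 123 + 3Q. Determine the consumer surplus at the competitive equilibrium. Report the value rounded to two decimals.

473.10

Setting demand equal to supply, 107 = 5.5Q, so Q* = 19.4545 and P* = 181.3636.
Consumer surplus is the triangle under demand above P*: (1/2)(19.4545)(230 - 181.3636) = (1/2)(19.4545)(48.6364) = 473.0992.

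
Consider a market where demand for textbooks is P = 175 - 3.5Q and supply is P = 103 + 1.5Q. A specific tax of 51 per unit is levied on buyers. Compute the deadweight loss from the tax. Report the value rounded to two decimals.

Pre-tax equilibrium: 175 - 3.5Q = 103 + 1.5Q gives Q* = 14.4, P* = 124.6.
With the tax, buyers' net willingness to pay falls by 51: (175 - 51) - 3.5Q = 103 + 1.5Q, so Q_t = 4.2. Buyers pay P_b = 160.3; sellers receive P_s = P_b - 51 = 109.3.
The welfare triangle lost has base Q* - Q_t = 10.2 and height t = 51, so DWL = (1/2)(10.2)(51) = 260.1.

260.10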